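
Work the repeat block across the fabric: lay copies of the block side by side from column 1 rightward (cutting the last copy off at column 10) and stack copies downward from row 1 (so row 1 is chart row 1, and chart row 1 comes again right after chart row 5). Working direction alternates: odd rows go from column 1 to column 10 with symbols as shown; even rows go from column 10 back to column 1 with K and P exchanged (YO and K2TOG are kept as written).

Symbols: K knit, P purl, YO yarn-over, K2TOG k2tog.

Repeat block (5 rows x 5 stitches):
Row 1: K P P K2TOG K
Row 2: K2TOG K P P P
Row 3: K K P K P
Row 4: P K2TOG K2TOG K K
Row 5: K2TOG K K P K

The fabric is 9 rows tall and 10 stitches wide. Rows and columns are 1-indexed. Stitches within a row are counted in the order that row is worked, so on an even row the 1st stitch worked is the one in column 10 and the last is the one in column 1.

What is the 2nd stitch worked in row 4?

Stitch:
P

Derivation:
Row 4 uses chart row ((4-1) mod 5)+1 = 4. Row 4 is even, so WS.
Chart row 4 tiled across columns 1-10: P K2TOG K2TOG K K P K2TOG K2TOG K K
WS: work from column 10 back to column 1 (reverse the tiled row), swapping K<->P (YO and K2TOG unchanged).
Row 4 as worked: P P K2TOG K2TOG K P P K2TOG K2TOG K
Stitch 2 in working order -> P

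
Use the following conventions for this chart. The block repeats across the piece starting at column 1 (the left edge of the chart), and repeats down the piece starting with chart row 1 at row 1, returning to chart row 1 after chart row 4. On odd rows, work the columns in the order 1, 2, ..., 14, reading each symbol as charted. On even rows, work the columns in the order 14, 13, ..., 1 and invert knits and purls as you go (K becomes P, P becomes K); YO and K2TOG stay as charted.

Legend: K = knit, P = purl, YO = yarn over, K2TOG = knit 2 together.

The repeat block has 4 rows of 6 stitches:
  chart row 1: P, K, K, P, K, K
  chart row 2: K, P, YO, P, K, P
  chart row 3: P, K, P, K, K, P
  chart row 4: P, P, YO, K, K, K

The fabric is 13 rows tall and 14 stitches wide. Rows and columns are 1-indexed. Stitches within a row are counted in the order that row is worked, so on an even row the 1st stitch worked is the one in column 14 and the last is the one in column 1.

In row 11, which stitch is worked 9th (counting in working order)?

For row 11: chart row = ((11-1) mod 4) + 1 = 3; this is a RS (odd) row.
Chart row 3 tiled across columns 1-14: P K P K K P P K P K K P P K
Right side: take the tiled row as-is (worked left to right from column 1).
The 9th stitch worked is P.

== STITCH ==
P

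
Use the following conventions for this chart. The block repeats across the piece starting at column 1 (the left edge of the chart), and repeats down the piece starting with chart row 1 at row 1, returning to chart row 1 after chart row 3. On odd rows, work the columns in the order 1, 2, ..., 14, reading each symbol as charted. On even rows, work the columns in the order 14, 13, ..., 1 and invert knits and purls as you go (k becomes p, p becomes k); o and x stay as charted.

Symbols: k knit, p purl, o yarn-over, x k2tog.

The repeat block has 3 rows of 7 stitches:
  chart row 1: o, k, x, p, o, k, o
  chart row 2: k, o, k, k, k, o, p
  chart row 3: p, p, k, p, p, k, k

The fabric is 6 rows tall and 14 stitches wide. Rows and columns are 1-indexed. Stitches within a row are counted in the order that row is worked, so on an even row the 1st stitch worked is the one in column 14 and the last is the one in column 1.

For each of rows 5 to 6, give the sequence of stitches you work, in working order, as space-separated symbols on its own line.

Rows as worked:
k o k k k o p k o k k k o p
p p k k p k k p p k k p k k

Derivation:
Row 5: chart row 2, RS - tile across columns 1-14 and work as-is.
Row 6: chart row 3, WS - tiled (columns 1-14): p p k p p k k p p k p p k k; work from column 14 back to 1 with k<->p swapped.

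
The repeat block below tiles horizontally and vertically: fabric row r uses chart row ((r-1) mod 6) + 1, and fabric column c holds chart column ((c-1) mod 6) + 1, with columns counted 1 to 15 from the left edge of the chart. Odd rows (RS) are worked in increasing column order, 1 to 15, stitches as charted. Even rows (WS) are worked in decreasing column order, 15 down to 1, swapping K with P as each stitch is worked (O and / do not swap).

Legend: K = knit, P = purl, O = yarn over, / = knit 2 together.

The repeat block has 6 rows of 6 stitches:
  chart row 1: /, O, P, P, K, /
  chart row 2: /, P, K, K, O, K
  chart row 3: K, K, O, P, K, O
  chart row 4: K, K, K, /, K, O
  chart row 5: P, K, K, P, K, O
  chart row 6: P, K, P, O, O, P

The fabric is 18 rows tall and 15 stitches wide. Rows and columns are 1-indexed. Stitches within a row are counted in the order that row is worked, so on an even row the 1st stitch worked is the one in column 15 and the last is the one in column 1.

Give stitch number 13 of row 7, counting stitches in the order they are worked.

Row 7 uses chart row ((7-1) mod 6)+1 = 1. Row 7 is odd, so RS.
Chart row 1 tiled across columns 1-15: / O P P K / / O P P K / / O P
Right side: take the tiled row as-is (worked left to right from column 1).
The 13th stitch worked is /.

Stitch:
/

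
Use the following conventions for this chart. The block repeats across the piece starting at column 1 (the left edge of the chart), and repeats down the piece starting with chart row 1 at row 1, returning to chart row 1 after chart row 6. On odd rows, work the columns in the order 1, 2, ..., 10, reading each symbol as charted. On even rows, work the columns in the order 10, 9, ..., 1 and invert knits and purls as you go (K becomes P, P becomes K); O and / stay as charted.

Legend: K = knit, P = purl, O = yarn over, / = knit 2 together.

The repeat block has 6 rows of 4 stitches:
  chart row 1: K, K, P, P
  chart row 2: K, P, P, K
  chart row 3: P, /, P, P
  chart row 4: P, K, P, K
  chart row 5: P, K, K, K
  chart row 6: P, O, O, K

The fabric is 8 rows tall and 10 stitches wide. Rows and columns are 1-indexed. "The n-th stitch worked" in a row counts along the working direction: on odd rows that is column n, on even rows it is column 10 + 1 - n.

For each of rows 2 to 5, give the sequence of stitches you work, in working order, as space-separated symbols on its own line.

Row 2: chart row 2, WS - tiled (columns 1-10): K P P K K P P K K P; work from column 10 back to 1 with K<->P swapped.
Row 3: chart row 3, RS - tile across columns 1-10 and work as-is.
Row 4: chart row 4, WS - tiled (columns 1-10): P K P K P K P K P K; work from column 10 back to 1 with K<->P swapped.
Row 5: chart row 5, RS - tile across columns 1-10 and work as-is.

Result:
K P P K K P P K K P
P / P P P / P P P /
P K P K P K P K P K
P K K K P K K K P K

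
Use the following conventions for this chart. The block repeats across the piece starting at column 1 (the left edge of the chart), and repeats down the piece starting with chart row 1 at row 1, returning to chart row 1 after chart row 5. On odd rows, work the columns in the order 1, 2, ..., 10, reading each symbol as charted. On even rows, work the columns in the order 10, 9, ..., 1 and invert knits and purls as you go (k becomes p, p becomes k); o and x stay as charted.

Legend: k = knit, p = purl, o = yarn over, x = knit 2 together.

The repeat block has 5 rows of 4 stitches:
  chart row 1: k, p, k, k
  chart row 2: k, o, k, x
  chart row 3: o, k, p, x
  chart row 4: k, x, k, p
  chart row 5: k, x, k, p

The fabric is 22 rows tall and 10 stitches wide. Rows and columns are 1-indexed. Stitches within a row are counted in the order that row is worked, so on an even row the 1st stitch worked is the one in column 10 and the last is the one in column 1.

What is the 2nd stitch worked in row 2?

Stitch:
p

Derivation:
Row 2 uses chart row ((2-1) mod 5)+1 = 2. Row 2 is even, so WS.
Chart row 2 tiled across columns 1-10: k o k x k o k x k o
WS row: flip the tiled sequence (start at column 10) and apply k<->p; o and x stay.
Row 2 as worked: o p x p o p x p o p
Counting 2 along the worked row gives p.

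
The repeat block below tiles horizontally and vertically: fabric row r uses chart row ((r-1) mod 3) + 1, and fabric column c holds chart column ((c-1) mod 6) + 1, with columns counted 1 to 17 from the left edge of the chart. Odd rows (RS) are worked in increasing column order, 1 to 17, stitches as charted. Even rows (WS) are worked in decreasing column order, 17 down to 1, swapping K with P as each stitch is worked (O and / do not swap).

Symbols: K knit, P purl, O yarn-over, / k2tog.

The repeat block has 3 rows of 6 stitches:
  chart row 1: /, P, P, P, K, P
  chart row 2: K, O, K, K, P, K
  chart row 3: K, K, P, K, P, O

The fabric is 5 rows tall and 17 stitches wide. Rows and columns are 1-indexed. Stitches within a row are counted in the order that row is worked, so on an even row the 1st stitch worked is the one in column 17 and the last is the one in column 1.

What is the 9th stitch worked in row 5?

For row 5: chart row = ((5-1) mod 3) + 1 = 2; this is a RS (odd) row.
Chart row 2 tiled across columns 1-17: K O K K P K K O K K P K K O K K P
RS row: no reversal, no swap; stitch n worked = column n.
Counting 9 along the worked row gives K.

== STITCH ==
K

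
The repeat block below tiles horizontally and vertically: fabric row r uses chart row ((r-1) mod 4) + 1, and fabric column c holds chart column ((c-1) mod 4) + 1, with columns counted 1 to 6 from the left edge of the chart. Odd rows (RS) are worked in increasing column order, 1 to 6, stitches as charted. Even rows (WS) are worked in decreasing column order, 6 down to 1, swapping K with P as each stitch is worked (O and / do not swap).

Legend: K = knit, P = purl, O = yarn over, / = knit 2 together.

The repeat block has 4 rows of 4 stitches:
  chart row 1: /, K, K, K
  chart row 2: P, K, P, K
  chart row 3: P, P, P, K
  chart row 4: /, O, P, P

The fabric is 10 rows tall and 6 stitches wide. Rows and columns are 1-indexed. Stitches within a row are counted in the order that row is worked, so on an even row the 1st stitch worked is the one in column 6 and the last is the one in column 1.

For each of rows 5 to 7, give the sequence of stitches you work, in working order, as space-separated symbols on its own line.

Row 5: chart row 1, RS - tile across columns 1-6 and work as-is.
Row 6: chart row 2, WS - tiled (columns 1-6): P K P K P K; work from column 6 back to 1 with K<->P swapped.
Row 7: chart row 3, RS - tile across columns 1-6 and work as-is.

Rows as worked:
/ K K K / K
P K P K P K
P P P K P P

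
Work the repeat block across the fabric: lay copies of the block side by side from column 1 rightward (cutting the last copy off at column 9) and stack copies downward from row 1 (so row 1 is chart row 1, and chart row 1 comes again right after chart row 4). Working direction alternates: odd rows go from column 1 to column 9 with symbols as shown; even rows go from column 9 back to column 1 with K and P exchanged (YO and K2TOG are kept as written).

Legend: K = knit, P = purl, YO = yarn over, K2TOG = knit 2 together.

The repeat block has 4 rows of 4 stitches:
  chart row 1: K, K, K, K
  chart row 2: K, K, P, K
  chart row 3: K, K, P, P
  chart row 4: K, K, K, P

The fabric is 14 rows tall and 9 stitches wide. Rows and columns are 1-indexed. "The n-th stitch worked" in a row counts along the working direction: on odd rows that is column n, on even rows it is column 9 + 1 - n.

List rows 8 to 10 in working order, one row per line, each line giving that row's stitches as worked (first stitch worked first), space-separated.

Row 8: chart row 4, WS - tiled (columns 1-9): K K K P K K K P K; work from column 9 back to 1 with K<->P swapped.
Row 9: chart row 1, RS - tile across columns 1-9 and work as-is.
Row 10: chart row 2, WS - tiled (columns 1-9): K K P K K K P K K; work from column 9 back to 1 with K<->P swapped.

== ROWS AS WORKED ==
P K P P P K P P P
K K K K K K K K K
P P K P P P K P P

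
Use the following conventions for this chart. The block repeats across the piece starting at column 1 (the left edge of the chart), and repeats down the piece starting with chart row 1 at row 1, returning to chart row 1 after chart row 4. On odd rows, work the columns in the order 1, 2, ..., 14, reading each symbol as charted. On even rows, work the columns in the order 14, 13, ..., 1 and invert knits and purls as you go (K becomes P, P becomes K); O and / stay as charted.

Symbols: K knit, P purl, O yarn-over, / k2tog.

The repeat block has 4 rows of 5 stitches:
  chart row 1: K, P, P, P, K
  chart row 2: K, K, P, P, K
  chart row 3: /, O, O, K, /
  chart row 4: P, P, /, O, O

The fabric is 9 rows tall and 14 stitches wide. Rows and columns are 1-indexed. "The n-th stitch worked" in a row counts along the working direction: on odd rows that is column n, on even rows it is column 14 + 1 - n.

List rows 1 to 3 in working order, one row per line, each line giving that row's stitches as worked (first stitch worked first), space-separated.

Row 1: chart row 1, RS - tile across columns 1-14 and work as-is.
Row 2: chart row 2, WS - tiled (columns 1-14): K K P P K K K P P K K K P P; work from column 14 back to 1 with K<->P swapped.
Row 3: chart row 3, RS - tile across columns 1-14 and work as-is.

Result:
K P P P K K P P P K K P P P
K K P P P K K P P P K K P P
/ O O K / / O O K / / O O K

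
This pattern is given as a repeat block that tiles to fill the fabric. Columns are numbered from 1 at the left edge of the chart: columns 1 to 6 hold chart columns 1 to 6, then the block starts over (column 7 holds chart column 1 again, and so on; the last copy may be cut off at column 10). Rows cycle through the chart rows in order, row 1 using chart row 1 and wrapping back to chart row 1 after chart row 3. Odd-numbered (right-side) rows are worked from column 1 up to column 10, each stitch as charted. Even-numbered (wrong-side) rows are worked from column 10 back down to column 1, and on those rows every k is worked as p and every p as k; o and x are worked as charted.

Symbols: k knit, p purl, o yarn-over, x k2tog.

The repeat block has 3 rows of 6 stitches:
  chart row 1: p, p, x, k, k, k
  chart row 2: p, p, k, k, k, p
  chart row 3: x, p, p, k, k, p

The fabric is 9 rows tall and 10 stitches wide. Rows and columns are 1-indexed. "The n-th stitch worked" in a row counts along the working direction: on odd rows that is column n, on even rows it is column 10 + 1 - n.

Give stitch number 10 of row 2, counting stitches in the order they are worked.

Stitch:
k

Derivation:
Row 2 uses chart row ((2-1) mod 3)+1 = 2. Row 2 is even, so WS.
Chart row 2 tiled across columns 1-10: p p k k k p p p k k
WS: work from column 10 back to column 1 (reverse the tiled row), swapping k<->p (o and x unchanged).
Row 2 as worked: p p k k k p p p k k
Counting 10 along the worked row gives k.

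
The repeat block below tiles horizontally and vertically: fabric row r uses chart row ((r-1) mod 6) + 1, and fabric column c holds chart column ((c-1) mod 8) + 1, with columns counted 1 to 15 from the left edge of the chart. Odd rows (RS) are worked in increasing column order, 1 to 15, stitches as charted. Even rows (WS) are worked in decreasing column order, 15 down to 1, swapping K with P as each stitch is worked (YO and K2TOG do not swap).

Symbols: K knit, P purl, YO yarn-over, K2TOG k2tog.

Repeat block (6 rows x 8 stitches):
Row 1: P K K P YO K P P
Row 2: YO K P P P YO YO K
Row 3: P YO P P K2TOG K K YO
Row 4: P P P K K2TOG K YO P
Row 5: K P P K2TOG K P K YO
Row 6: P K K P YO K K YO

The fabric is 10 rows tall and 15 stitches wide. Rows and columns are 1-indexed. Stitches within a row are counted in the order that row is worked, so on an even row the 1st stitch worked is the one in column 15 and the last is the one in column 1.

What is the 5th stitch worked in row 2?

== STITCH ==
K

Derivation:
For row 2: chart row = ((2-1) mod 6) + 1 = 2; this is a WS (even) row.
Chart row 2 tiled across columns 1-15: YO K P P P YO YO K YO K P P P YO YO
WS row: flip the tiled sequence (start at column 15) and apply K<->P; YO and K2TOG stay.
Row 2 as worked: YO YO K K K P YO P YO YO K K K P YO
The 5th stitch worked is K.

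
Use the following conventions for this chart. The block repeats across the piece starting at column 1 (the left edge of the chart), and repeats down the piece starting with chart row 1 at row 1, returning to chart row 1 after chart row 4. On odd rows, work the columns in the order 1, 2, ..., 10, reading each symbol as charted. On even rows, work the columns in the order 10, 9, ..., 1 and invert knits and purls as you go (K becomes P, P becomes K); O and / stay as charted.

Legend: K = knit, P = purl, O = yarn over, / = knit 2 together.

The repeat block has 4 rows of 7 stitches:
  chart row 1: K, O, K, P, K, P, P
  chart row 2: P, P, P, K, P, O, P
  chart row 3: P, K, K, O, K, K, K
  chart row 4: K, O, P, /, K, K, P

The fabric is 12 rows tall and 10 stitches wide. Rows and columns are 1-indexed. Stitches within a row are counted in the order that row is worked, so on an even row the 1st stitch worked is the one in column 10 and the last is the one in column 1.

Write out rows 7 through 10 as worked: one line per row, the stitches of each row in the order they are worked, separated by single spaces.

Rows as worked:
P K K O K K K P K K
K O P K P P / K O P
K O K P K P P K O K
K K K K O K P K K K

Derivation:
Row 7: chart row 3, RS - tile across columns 1-10 and work as-is.
Row 8: chart row 4, WS - tiled (columns 1-10): K O P / K K P K O P; work from column 10 back to 1 with K<->P swapped.
Row 9: chart row 1, RS - tile across columns 1-10 and work as-is.
Row 10: chart row 2, WS - tiled (columns 1-10): P P P K P O P P P P; work from column 10 back to 1 with K<->P swapped.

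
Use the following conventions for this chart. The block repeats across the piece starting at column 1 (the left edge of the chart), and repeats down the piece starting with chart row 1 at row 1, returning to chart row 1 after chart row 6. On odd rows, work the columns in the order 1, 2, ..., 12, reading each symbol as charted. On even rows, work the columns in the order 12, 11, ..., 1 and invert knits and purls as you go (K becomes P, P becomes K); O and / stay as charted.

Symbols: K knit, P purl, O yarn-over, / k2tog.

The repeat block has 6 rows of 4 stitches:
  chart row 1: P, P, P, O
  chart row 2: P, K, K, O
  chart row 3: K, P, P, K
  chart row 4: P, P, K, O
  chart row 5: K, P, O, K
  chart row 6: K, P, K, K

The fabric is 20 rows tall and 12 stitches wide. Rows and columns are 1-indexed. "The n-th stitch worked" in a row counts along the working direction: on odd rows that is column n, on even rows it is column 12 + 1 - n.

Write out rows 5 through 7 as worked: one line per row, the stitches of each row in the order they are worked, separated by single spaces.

== ROWS AS WORKED ==
K P O K K P O K K P O K
P P K P P P K P P P K P
P P P O P P P O P P P O

Derivation:
Row 5: chart row 5, RS - tile across columns 1-12 and work as-is.
Row 6: chart row 6, WS - tiled (columns 1-12): K P K K K P K K K P K K; work from column 12 back to 1 with K<->P swapped.
Row 7: chart row 1, RS - tile across columns 1-12 and work as-is.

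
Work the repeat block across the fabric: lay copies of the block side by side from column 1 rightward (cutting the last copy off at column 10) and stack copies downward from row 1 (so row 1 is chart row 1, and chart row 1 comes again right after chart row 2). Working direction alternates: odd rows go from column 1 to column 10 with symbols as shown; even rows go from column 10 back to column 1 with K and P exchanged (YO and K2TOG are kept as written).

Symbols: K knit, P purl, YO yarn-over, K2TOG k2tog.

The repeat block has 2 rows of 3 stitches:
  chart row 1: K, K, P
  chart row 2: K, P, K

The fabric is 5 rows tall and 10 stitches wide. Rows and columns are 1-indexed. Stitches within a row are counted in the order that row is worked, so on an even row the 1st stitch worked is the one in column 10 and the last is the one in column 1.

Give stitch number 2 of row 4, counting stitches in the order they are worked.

Result:
P

Derivation:
Row 4: (4-1) mod 2 = 1, so use chart row 2. Even row -> WS.
Chart row 2 tiled across columns 1-10: K P K K P K K P K K
WS row: flip the tiled sequence (start at column 10) and apply K<->P; YO and K2TOG stay.
Row 4 as worked: P P K P P K P P K P
The 2nd stitch worked is P.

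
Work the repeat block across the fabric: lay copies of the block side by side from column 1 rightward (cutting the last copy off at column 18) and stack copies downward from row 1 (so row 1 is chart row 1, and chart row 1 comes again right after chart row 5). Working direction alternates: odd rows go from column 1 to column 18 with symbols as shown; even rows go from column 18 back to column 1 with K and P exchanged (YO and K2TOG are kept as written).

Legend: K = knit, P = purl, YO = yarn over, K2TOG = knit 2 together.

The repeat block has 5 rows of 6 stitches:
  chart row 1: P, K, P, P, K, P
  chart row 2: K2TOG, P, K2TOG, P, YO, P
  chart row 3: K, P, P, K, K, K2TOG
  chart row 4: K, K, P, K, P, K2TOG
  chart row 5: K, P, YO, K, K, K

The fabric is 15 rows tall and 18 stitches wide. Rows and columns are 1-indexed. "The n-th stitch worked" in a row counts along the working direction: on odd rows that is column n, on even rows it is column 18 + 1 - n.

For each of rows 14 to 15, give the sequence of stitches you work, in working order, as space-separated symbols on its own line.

Rows as worked:
K2TOG K P K P P K2TOG K P K P P K2TOG K P K P P
K P YO K K K K P YO K K K K P YO K K K

Derivation:
Row 14: chart row 4, WS - tiled (columns 1-18): K K P K P K2TOG K K P K P K2TOG K K P K P K2TOG; work from column 18 back to 1 with K<->P swapped.
Row 15: chart row 5, RS - tile across columns 1-18 and work as-is.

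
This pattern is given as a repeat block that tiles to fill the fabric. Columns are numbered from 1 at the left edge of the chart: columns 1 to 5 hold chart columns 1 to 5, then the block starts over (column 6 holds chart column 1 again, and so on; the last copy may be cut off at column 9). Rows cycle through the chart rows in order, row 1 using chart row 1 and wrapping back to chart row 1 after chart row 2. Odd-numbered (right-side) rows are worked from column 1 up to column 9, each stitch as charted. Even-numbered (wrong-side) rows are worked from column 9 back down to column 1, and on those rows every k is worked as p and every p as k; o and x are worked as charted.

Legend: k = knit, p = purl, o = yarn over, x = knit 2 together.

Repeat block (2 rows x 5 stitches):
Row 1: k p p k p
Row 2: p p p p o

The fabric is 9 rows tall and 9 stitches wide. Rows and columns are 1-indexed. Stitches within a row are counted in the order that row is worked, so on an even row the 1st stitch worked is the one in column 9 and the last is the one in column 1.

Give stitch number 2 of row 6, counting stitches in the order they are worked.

Row 6: (6-1) mod 2 = 1, so use chart row 2. Even row -> WS.
Chart row 2 tiled across columns 1-9: p p p p o p p p p
WS: work from column 9 back to column 1 (reverse the tiled row), swapping k<->p (o and x unchanged).
Row 6 as worked: k k k k o k k k k
Counting 2 along the worked row gives k.

Stitch:
k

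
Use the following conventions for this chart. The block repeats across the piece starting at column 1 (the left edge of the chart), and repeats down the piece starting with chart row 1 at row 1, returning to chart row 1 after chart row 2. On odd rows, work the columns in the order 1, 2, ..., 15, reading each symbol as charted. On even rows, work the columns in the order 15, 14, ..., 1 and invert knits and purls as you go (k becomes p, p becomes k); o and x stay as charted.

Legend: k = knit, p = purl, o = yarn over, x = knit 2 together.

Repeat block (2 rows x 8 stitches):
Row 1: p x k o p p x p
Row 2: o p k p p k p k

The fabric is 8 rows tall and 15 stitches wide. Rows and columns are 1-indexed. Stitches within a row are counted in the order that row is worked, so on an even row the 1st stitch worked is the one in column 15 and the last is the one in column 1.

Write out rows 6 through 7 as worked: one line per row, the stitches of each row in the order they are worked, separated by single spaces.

Row 6: chart row 2, WS - tiled (columns 1-15): o p k p p k p k o p k p p k p; work from column 15 back to 1 with k<->p swapped.
Row 7: chart row 1, RS - tile across columns 1-15 and work as-is.

== ROWS AS WORKED ==
k p k k p k o p k p k k p k o
p x k o p p x p p x k o p p x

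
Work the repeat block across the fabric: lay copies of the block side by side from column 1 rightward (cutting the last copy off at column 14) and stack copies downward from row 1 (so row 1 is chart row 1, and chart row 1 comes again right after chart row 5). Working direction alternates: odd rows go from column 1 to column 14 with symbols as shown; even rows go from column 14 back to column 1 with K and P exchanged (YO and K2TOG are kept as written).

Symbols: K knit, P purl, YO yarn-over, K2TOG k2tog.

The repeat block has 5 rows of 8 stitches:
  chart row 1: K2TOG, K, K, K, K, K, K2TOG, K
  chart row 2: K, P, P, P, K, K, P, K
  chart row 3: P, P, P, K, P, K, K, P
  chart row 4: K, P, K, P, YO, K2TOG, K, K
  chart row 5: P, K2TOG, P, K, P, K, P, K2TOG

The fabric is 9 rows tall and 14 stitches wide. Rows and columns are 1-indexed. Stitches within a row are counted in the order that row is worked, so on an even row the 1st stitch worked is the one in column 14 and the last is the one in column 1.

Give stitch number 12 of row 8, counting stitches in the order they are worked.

Stitch:
K

Derivation:
Row 8: (8-1) mod 5 = 2, so use chart row 3. Even row -> WS.
Chart row 3 tiled across columns 1-14: P P P K P K K P P P P K P K
Wrong side: read the tiled row from column 14 down to 1 and exchange K with P (leave YO, K2TOG).
Row 8 as worked: P K P K K K K P P K P K K K
Counting 12 along the worked row gives K.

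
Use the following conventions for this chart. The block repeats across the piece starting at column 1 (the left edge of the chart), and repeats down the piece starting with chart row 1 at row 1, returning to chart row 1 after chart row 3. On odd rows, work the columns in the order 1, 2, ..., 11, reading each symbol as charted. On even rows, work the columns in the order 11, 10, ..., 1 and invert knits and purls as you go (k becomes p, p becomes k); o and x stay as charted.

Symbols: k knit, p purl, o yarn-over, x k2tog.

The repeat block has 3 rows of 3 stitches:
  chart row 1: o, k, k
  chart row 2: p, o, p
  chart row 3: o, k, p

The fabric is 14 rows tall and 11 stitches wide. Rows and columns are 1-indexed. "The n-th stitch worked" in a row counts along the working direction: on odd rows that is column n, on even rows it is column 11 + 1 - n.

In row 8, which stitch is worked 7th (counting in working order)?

Result:
o

Derivation:
Row 8: (8-1) mod 3 = 1, so use chart row 2. Even row -> WS.
Chart row 2 tiled across columns 1-11: p o p p o p p o p p o
WS: work from column 11 back to column 1 (reverse the tiled row), swapping k<->p (o and x unchanged).
Row 8 as worked: o k k o k k o k k o k
Stitch 7 in working order -> o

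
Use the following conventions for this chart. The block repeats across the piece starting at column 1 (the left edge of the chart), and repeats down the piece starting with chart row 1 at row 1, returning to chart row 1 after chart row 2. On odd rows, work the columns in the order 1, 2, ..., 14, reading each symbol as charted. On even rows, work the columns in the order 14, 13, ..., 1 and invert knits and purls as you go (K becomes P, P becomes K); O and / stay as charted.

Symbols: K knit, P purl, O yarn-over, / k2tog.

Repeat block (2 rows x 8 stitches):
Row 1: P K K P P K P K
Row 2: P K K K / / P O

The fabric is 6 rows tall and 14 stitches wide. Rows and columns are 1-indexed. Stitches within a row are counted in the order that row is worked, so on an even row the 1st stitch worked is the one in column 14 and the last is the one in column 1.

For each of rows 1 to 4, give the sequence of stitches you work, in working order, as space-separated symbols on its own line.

Row 1: chart row 1, RS - tile across columns 1-14 and work as-is.
Row 2: chart row 2, WS - tiled (columns 1-14): P K K K / / P O P K K K / /; work from column 14 back to 1 with K<->P swapped.
Row 3: chart row 1, RS - tile across columns 1-14 and work as-is.
Row 4: chart row 2, WS - tiled (columns 1-14): P K K K / / P O P K K K / /; work from column 14 back to 1 with K<->P swapped.

Rows as worked:
P K K P P K P K P K K P P K
/ / P P P K O K / / P P P K
P K K P P K P K P K K P P K
/ / P P P K O K / / P P P K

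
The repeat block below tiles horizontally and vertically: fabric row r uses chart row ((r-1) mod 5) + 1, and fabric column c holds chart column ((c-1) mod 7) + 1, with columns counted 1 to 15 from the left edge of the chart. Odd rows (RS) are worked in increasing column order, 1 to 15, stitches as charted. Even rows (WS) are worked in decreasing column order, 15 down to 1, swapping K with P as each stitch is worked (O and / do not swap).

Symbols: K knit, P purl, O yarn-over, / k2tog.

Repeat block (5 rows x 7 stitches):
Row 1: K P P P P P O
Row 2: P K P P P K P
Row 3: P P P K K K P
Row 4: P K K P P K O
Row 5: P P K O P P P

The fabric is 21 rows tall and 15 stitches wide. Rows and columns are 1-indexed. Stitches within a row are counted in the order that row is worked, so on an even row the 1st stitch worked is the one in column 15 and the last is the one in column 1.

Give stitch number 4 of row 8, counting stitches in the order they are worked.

Stitch:
P

Derivation:
For row 8: chart row = ((8-1) mod 5) + 1 = 3; this is a WS (even) row.
Chart row 3 tiled across columns 1-15: P P P K K K P P P P K K K P P
WS: work from column 15 back to column 1 (reverse the tiled row), swapping K<->P (O and / unchanged).
Row 8 as worked: K K P P P K K K K P P P K K K
Counting 4 along the worked row gives P.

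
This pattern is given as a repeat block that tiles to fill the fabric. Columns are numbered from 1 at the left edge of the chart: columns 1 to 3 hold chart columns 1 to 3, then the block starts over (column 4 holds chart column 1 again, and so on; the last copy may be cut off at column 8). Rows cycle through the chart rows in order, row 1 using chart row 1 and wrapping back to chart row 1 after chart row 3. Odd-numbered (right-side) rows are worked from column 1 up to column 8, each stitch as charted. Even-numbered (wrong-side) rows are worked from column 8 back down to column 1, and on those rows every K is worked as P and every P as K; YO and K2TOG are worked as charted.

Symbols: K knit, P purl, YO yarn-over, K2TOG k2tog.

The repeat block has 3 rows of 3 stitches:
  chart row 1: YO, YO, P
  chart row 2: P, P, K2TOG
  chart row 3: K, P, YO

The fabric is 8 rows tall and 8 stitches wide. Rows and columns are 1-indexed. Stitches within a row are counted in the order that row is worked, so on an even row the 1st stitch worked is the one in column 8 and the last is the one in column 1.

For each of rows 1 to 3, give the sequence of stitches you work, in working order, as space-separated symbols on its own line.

Rows as worked:
YO YO P YO YO P YO YO
K K K2TOG K K K2TOG K K
K P YO K P YO K P

Derivation:
Row 1: chart row 1, RS - tile across columns 1-8 and work as-is.
Row 2: chart row 2, WS - tiled (columns 1-8): P P K2TOG P P K2TOG P P; work from column 8 back to 1 with K<->P swapped.
Row 3: chart row 3, RS - tile across columns 1-8 and work as-is.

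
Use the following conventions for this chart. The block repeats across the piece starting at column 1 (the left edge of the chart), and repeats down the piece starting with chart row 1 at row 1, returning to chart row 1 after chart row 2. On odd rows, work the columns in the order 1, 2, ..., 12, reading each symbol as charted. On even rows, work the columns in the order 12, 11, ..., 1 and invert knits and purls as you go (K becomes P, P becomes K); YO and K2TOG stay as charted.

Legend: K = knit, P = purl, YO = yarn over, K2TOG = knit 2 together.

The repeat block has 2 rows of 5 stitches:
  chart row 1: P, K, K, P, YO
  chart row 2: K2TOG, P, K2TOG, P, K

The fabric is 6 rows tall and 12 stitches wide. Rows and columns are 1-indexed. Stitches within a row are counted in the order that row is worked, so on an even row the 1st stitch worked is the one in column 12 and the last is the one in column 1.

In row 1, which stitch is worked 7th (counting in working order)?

Row 1: (1-1) mod 2 = 0, so use chart row 1. Odd row -> RS.
Chart row 1 tiled across columns 1-12: P K K P YO P K K P YO P K
RS row: no reversal, no swap; stitch n worked = column n.
The 7th stitch worked is K.

Stitch:
K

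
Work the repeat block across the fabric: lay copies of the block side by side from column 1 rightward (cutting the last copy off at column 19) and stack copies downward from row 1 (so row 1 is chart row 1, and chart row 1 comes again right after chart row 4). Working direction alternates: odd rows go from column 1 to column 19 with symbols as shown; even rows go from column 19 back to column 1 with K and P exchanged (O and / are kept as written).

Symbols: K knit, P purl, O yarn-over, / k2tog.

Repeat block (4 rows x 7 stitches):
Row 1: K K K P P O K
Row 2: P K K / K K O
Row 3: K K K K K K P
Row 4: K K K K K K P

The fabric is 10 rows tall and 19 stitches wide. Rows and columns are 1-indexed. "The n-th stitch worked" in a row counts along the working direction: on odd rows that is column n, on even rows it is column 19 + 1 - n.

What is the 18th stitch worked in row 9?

Row 9: (9-1) mod 4 = 0, so use chart row 1. Odd row -> RS.
Chart row 1 tiled across columns 1-19: K K K P P O K K K K P P O K K K K P P
RS: work column 1 to column 19, symbols as charted — the tiled row is the row as worked.
Counting 18 along the worked row gives P.

Result:
P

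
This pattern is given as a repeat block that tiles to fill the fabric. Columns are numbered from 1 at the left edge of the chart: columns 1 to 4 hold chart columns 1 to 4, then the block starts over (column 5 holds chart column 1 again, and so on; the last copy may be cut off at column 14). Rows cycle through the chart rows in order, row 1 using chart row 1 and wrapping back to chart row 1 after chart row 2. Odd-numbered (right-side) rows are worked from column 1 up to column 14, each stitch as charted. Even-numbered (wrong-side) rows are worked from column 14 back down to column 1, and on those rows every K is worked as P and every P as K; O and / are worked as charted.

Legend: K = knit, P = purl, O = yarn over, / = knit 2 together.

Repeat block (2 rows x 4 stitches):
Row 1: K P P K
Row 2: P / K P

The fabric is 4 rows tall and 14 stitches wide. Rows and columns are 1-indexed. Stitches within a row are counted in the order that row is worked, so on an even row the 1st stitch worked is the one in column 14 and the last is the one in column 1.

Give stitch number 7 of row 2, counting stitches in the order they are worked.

Stitch:
K

Derivation:
For row 2: chart row = ((2-1) mod 2) + 1 = 2; this is a WS (even) row.
Chart row 2 tiled across columns 1-14: P / K P P / K P P / K P P /
WS row: flip the tiled sequence (start at column 14) and apply K<->P; O and / stay.
Row 2 as worked: / K K P / K K P / K K P / K
Counting 7 along the worked row gives K.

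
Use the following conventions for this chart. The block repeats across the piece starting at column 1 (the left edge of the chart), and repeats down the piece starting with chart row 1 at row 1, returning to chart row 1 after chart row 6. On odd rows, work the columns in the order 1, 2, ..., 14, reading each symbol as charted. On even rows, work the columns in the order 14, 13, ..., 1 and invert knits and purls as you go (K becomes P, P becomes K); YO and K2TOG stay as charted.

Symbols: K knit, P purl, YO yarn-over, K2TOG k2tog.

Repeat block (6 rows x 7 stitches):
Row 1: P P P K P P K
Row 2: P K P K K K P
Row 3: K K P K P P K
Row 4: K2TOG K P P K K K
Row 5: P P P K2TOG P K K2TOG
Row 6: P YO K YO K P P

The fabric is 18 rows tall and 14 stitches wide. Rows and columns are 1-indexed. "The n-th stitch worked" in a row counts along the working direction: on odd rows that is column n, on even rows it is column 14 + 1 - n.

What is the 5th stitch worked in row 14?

Result:
K

Derivation:
For row 14: chart row = ((14-1) mod 6) + 1 = 2; this is a WS (even) row.
Chart row 2 tiled across columns 1-14: P K P K K K P P K P K K K P
Wrong side: read the tiled row from column 14 down to 1 and exchange K with P (leave YO, K2TOG).
Row 14 as worked: K P P P K P K K P P P K P K
The 5th stitch worked is K.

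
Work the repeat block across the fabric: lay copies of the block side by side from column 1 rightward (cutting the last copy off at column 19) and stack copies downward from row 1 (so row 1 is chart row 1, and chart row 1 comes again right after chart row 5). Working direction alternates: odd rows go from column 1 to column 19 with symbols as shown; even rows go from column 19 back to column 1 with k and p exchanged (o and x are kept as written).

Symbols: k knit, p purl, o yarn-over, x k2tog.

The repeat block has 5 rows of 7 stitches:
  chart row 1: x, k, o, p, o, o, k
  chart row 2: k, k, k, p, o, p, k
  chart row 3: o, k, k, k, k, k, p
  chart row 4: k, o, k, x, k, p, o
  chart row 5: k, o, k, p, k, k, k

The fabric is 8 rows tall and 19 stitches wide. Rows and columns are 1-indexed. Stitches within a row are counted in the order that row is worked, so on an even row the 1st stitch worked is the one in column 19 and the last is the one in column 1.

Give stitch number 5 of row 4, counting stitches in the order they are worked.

Row 4 uses chart row ((4-1) mod 5)+1 = 4. Row 4 is even, so WS.
Chart row 4 tiled across columns 1-19: k o k x k p o k o k x k p o k o k x k
Wrong side: read the tiled row from column 19 down to 1 and exchange k with p (leave o, x).
Row 4 as worked: p x p o p o k p x p o p o k p x p o p
The 5th stitch worked is p.

== STITCH ==
p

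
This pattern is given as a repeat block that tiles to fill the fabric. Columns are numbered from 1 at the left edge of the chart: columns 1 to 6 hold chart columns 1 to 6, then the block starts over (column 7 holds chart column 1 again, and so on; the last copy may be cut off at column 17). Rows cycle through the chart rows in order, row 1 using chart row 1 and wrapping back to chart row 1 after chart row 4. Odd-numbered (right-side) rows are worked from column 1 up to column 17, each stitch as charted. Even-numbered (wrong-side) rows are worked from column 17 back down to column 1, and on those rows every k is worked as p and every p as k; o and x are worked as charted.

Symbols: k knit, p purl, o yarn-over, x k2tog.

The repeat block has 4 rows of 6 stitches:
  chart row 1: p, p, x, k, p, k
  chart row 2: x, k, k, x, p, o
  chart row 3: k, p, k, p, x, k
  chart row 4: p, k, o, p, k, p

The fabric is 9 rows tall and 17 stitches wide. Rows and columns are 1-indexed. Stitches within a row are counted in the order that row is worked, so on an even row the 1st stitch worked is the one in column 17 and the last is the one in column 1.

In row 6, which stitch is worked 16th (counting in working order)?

Stitch:
p

Derivation:
For row 6: chart row = ((6-1) mod 4) + 1 = 2; this is a WS (even) row.
Chart row 2 tiled across columns 1-17: x k k x p o x k k x p o x k k x p
WS: work from column 17 back to column 1 (reverse the tiled row), swapping k<->p (o and x unchanged).
Row 6 as worked: k x p p x o k x p p x o k x p p x
Stitch 16 in working order -> p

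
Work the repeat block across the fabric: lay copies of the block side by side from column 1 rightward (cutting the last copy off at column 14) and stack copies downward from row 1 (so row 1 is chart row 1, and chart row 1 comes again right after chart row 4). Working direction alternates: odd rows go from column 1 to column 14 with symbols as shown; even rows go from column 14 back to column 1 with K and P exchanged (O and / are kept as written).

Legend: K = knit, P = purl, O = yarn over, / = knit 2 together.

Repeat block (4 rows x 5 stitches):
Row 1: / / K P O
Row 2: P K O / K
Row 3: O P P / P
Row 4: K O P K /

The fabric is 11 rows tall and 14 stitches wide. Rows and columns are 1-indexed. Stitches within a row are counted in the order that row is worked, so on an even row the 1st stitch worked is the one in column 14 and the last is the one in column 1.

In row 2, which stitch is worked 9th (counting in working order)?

For row 2: chart row = ((2-1) mod 4) + 1 = 2; this is a WS (even) row.
Chart row 2 tiled across columns 1-14: P K O / K P K O / K P K O /
Wrong side: read the tiled row from column 14 down to 1 and exchange K with P (leave O, /).
Row 2 as worked: / O P K P / O P K P / O P K
Counting 9 along the worked row gives K.

Stitch:
K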